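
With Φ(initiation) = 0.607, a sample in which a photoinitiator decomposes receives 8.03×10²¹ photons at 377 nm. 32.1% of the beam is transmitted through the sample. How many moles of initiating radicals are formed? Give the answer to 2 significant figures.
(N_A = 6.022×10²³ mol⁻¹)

0.0055 mol

Moles of photons: 8.03×10²¹ / 6.022×10²³ = 0.01333 mol.
Fraction absorbed: 1 − 32.1/100 = 0.6790.
Photons absorbed: 0.6790 × 0.01333 = 0.009051 mol.
Product: Φ × n_abs = 0.607 × 0.009051 = 0.005494 mol.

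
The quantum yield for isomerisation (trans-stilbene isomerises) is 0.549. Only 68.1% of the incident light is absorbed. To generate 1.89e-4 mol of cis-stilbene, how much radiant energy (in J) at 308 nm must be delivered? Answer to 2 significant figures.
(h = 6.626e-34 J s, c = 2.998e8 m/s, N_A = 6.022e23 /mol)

Photons that must be absorbed: 1.89e-4 / 0.549 = 3.443e-4 mol.
Incident photons needed: 3.443e-4 / 0.681 = 5.056e-4 mol.
Photon energy: hc/λ = 6.450e-19 J; per mole, 3.884e5 J mol⁻¹.
Energy required: 5.056e-4 × 3.884e5 = 200 J.

200 J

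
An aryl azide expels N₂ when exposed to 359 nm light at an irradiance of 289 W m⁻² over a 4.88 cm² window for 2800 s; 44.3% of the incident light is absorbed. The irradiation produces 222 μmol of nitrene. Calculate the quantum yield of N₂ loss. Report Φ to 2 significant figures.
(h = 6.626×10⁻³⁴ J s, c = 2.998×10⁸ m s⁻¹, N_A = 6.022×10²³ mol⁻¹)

Product: 222 μmol = 2.22×10⁻⁴ mol.
Photon energy at 359 nm: hc/λ = (6.626×10⁻³⁴)(2.998×10⁸)/(359×10⁻⁹) = 5.533×10⁻¹⁹ J.
Energy delivered: (289 W m⁻²)(4.88×10⁻⁴ m²)(2800 s) = 394.9 J.
Photons incident: 394.9 / 5.533×10⁻¹⁹ = 7.137×10²⁰, i.e. 7.137×10²⁰/6.022×10²³ = 0.001185 mol.
Photons absorbed: 0.443 × 0.001185 = 5.250×10⁻⁴ mol.
Φ = 2.22×10⁻⁴ mol / 5.250×10⁻⁴ mol photons = 0.42.

Φ = 0.42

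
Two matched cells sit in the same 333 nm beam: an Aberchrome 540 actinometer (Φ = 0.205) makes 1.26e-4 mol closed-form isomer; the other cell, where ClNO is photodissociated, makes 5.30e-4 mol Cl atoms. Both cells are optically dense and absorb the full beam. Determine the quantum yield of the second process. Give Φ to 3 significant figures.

Photons absorbed by the actinometer: 1.26e-4 / 0.205 = 6.146e-4 mol.
Φ(unknown) = 5.30e-4 / 6.146e-4 = 0.862.

Φ = 0.862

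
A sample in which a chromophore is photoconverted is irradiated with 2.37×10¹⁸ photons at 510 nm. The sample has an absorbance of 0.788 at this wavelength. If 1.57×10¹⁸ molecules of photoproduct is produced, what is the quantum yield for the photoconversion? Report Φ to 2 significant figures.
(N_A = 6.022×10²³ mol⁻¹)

Φ = 0.79

Product: 1.57×10¹⁸ / 6.022×10²³ = 2.607×10⁻⁶ mol.
Moles of photons: 2.37×10¹⁸ / 6.022×10²³ = 3.936×10⁻⁶ mol.
Fraction absorbed: 1 − 10^(−0.788) = 0.8371.
Photons absorbed: 0.8371 × 3.936×10⁻⁶ = 3.295×10⁻⁶ mol.
Φ = 2.607×10⁻⁶ mol / 3.295×10⁻⁶ mol photons = 0.79.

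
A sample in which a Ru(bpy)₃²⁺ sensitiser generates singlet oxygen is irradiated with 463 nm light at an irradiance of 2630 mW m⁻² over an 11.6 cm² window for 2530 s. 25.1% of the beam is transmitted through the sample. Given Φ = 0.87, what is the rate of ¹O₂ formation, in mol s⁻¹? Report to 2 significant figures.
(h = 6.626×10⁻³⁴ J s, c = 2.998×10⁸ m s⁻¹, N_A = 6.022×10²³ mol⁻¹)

7.7×10⁻⁹ mol s⁻¹

Photon energy at 463 nm: hc/λ = (6.626×10⁻³⁴)(2.998×10⁸)/(463×10⁻⁹) = 4.290×10⁻¹⁹ J.
Energy delivered: (2630 mW m⁻²)(11.6×10⁻⁴ m²)(2530 s) = 7.719 J.
Photons incident: 7.719 / 4.290×10⁻¹⁹ = 1.799×10¹⁹, i.e. 1.799×10¹⁹/6.022×10²³ = 2.987×10⁻⁵ mol.
Fraction absorbed: 1 − 25.1/100 = 0.7490.
Photons absorbed: 0.7490 × 2.987×10⁻⁵ = 2.237×10⁻⁵ mol.
Product formed: 0.87 × 2.237×10⁻⁵ = 1.946×10⁻⁵ mol.
Rate: 1.946×10⁻⁵ / 2530 s = 7.7×10⁻⁹ mol s⁻¹.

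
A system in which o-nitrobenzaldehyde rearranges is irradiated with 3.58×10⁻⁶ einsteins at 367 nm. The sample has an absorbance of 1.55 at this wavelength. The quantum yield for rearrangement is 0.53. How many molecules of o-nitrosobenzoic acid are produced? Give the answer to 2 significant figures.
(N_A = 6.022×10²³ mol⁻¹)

Fraction absorbed: 1 − 10^(−1.55) = 0.9718.
Photons absorbed: 0.9718 × 3.58×10⁻⁶ = 3.479×10⁻⁶ mol.
Product: Φ × n_abs = 0.53 × 3.479×10⁻⁶ = 1.844×10⁻⁶ mol.
As a count: 1.844×10⁻⁶ × 6.022×10²³ = 1.1×10¹⁸.

1.1×10¹⁸ molecules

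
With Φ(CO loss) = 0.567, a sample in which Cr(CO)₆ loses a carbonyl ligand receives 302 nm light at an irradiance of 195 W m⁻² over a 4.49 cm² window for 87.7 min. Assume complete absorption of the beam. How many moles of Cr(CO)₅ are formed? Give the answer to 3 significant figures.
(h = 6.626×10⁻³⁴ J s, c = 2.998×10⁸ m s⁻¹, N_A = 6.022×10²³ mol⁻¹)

6.59×10⁻⁴ mol

Photon energy at 302 nm: hc/λ = (6.626×10⁻³⁴)(2.998×10⁸)/(302×10⁻⁹) = 6.578×10⁻¹⁹ J.
Energy delivered: (195 W m⁻²)(4.49×10⁻⁴ m²)(5262 s) = 460.7 J.
Photons incident: 460.7 / 6.578×10⁻¹⁹ = 7.004×10²⁰, i.e. 7.004×10²⁰/6.022×10²³ = 0.001163 mol.
Product: Φ × n_abs = 0.567 × 0.001163 = 6.594×10⁻⁴ mol.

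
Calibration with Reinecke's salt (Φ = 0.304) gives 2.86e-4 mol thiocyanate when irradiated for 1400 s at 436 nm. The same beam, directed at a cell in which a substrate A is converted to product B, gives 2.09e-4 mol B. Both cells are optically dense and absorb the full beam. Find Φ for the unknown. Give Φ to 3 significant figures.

Photons absorbed by the actinometer: 2.86e-4 / 0.304 = 9.408e-4 mol.
Φ(unknown) = 2.09e-4 / 9.408e-4 = 0.222.

Φ = 0.222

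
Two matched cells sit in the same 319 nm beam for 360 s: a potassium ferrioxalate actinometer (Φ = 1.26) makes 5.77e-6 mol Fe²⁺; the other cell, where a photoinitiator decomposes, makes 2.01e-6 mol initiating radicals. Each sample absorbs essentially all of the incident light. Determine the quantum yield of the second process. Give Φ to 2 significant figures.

Φ = 0.44

Photons absorbed by the actinometer: 5.77e-6 / 1.26 = 4.579e-6 mol.
Φ(unknown) = 2.01e-6 / 4.579e-6 = 0.44.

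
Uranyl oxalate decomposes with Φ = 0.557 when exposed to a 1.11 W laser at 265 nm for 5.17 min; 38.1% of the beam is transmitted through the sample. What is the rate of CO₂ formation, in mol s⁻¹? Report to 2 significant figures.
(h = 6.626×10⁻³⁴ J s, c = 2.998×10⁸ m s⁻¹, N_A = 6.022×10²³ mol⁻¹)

8.5×10⁻⁷ mol s⁻¹

Photon energy at 265 nm: hc/λ = (6.626×10⁻³⁴)(2.998×10⁸)/(265×10⁻⁹) = 7.496×10⁻¹⁹ J.
Energy delivered: (1.11 W)(310.2 s) = 344.3 J.
Photons incident: 344.3 / 7.496×10⁻¹⁹ = 4.593×10²⁰, i.e. 4.593×10²⁰/6.022×10²³ = 7.627×10⁻⁴ mol.
Fraction absorbed: 1 − 38.1/100 = 0.6190.
Photons absorbed: 0.6190 × 7.627×10⁻⁴ = 4.721×10⁻⁴ mol.
Product formed: 0.557 × 4.721×10⁻⁴ = 2.630×10⁻⁴ mol.
Rate: 2.630×10⁻⁴ / 310.2 s = 8.5×10⁻⁷ mol s⁻¹.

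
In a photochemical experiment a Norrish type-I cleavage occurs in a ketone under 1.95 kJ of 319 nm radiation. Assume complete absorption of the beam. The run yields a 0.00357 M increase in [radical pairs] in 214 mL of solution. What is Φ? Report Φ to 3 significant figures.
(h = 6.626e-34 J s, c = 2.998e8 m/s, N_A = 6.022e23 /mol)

Product: (0.00357 M)(0.214 L) = 7.640e-4 mol.
Photon energy at 319 nm: hc/λ = (6.626e-34)(2.998e8)/(319e-9) = 6.227e-19 J.
Incident energy: 1.95 kJ = 1950 J.
Photons incident: 1950 / 6.227e-19 = 3.132e21, i.e. 3.132e21/6.022e23 = 0.005201 mol.
Φ = 7.640e-4 mol / 0.005201 mol photons = 0.147.

Φ = 0.147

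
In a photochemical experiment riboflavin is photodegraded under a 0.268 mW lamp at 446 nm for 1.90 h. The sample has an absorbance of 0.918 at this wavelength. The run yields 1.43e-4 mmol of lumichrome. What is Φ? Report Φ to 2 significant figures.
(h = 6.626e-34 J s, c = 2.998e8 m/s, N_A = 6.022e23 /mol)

Φ = 0.024

Product: 1.43e-4 mmol = 1.43e-7 mol.
Photon energy at 446 nm: hc/λ = (6.626e-34)(2.998e8)/(446e-9) = 4.454e-19 J.
Energy delivered: (0.268 mW)(6840 s) = 1.833 J.
Photons incident: 1.833 / 4.454e-19 = 4.115e18, i.e. 4.115e18/6.022e23 = 6.833e-6 mol.
Fraction absorbed: 1 − 10^(−0.918) = 0.8792.
Photons absorbed: 0.8792 × 6.833e-6 = 6.008e-6 mol.
Φ = 1.43e-7 mol / 6.008e-6 mol photons = 0.024.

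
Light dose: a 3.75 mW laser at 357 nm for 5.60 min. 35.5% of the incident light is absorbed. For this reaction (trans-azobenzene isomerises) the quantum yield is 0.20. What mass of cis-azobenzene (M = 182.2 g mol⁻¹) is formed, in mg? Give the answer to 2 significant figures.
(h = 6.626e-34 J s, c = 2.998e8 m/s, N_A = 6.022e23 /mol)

0.049 mg

Photon energy at 357 nm: hc/λ = (6.626e-34)(2.998e8)/(357e-9) = 5.564e-19 J.
Energy delivered: (3.75 mW)(336 s) = 1.260 J.
Photons incident: 1.260 / 5.564e-19 = 2.265e18, i.e. 2.265e18/6.022e23 = 3.761e-6 mol.
Photons absorbed: 0.355 × 3.761e-6 = 1.335e-6 mol.
Product: Φ × n_abs = 0.20 × 1.335e-6 = 2.670e-7 mol.
Mass: 2.670e-7 × 182.2 = 4.865e-5 g = 0.049 mg.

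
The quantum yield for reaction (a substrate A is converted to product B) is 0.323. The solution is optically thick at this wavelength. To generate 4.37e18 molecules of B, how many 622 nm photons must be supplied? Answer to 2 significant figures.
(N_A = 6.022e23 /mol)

Product: 4.37e18 / 6.022e23 = 7.257e-6 mol.
Photons that must be absorbed: 7.257e-6 / 0.323 = 2.247e-5 mol.
Photon count: 2.247e-5 × 6.022e23 = 1.4e19.

1.4e19 photons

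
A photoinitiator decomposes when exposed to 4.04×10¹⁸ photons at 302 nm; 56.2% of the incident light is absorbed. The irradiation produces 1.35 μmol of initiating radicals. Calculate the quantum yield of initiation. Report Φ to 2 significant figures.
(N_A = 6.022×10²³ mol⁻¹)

Φ = 0.36

Product: 1.35 μmol = 1.35×10⁻⁶ mol.
Moles of photons: 4.04×10¹⁸ / 6.022×10²³ = 6.709×10⁻⁶ mol.
Photons absorbed: 0.562 × 6.709×10⁻⁶ = 3.770×10⁻⁶ mol.
Φ = 1.35×10⁻⁶ mol / 3.770×10⁻⁶ mol photons = 0.36.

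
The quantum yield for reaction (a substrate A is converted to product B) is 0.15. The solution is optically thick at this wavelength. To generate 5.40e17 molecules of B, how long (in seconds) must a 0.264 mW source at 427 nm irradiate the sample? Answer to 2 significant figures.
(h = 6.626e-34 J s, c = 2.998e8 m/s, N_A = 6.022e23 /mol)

Product: 5.40e17 / 6.022e23 = 8.967e-7 mol.
Photons that must be absorbed: 8.967e-7 / 0.15 = 5.978e-6 mol.
Photon energy: hc/λ = 4.652e-19 J; per mole, 2.801e5 J mol⁻¹.
Energy required: 5.978e-6 × 2.801e5 = 1.674 J.
Time: 1.674 J / 0.000264 W = 6300 s.

t ≈ 6300 s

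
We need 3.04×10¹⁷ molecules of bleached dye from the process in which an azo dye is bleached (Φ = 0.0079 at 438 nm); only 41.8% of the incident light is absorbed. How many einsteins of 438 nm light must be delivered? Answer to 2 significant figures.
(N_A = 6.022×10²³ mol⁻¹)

1.5×10⁻⁴ einstein

Product: 3.04×10¹⁷ / 6.022×10²³ = 5.048×10⁻⁷ mol.
Photons that must be absorbed: 5.048×10⁻⁷ / 0.0079 = 6.390×10⁻⁵ mol.
Incident photons needed: 6.390×10⁻⁵ / 0.418 = 1.529×10⁻⁴ mol.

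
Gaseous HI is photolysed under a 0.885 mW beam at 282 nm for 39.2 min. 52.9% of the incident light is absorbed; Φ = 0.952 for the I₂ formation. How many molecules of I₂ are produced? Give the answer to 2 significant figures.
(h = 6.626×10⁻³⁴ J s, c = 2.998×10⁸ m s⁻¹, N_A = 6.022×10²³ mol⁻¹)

1.5×10¹⁸ molecules

Photon energy at 282 nm: hc/λ = (6.626×10⁻³⁴)(2.998×10⁸)/(282×10⁻⁹) = 7.044×10⁻¹⁹ J.
Energy delivered: (0.885 mW)(2352 s) = 2.082 J.
Photons incident: 2.082 / 7.044×10⁻¹⁹ = 2.956×10¹⁸, i.e. 2.956×10¹⁸/6.022×10²³ = 4.909×10⁻⁶ mol.
Photons absorbed: 0.529 × 4.909×10⁻⁶ = 2.597×10⁻⁶ mol.
Product: Φ × n_abs = 0.952 × 2.597×10⁻⁶ = 2.472×10⁻⁶ mol.
As a count: 2.472×10⁻⁶ × 6.022×10²³ = 1.5×10¹⁸.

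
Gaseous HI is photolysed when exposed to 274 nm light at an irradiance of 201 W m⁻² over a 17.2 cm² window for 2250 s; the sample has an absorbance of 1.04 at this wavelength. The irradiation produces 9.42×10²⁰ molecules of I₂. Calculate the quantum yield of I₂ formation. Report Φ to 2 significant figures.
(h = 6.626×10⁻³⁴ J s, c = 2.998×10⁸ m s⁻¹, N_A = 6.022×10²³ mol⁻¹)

Φ = 0.97

Product: 9.42×10²⁰ / 6.022×10²³ = 0.001564 mol.
Photon energy at 274 nm: hc/λ = (6.626×10⁻³⁴)(2.998×10⁸)/(274×10⁻⁹) = 7.250×10⁻¹⁹ J.
Energy delivered: (201 W m⁻²)(17.2×10⁻⁴ m²)(2250 s) = 777.9 J.
Photons incident: 777.9 / 7.250×10⁻¹⁹ = 1.073×10²¹, i.e. 1.073×10²¹/6.022×10²³ = 0.001782 mol.
Fraction absorbed: 1 − 10^(−1.04) = 0.9088.
Photons absorbed: 0.9088 × 0.001782 = 0.001619 mol.
Φ = 0.001564 mol / 0.001619 mol photons = 0.97.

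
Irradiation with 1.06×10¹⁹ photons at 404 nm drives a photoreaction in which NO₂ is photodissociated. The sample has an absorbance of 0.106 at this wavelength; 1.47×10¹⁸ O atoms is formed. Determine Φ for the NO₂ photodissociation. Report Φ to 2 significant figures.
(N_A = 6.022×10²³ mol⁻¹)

Φ = 0.64

Product: 1.47×10¹⁸ / 6.022×10²³ = 2.441×10⁻⁶ mol.
Moles of photons: 1.06×10¹⁹ / 6.022×10²³ = 1.760×10⁻⁵ mol.
Fraction absorbed: 1 − 10^(−0.106) = 0.2166.
Photons absorbed: 0.2166 × 1.760×10⁻⁵ = 3.812×10⁻⁶ mol.
Φ = 2.441×10⁻⁶ mol / 3.812×10⁻⁶ mol photons = 0.64.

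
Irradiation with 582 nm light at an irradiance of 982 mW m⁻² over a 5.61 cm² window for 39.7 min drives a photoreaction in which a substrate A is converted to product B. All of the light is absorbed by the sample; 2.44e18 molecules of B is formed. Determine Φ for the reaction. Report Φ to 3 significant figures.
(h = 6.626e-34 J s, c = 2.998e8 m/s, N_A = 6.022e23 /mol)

Φ = 0.635

Product: 2.44e18 / 6.022e23 = 4.052e-6 mol.
Photon energy at 582 nm: hc/λ = (6.626e-34)(2.998e8)/(582e-9) = 3.413e-19 J.
Energy delivered: (982 mW m⁻²)(5.61e-4 m²)(2382 s) = 1.312 J.
Photons incident: 1.312 / 3.413e-19 = 3.844e18, i.e. 3.844e18/6.022e23 = 6.383e-6 mol.
Φ = 4.052e-6 mol / 6.383e-6 mol photons = 0.635.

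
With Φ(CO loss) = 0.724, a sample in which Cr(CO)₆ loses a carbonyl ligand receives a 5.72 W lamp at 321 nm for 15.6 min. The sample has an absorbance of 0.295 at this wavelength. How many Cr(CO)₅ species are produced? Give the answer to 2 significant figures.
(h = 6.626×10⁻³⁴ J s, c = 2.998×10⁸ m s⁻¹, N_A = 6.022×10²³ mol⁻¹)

Photon energy at 321 nm: hc/λ = (6.626×10⁻³⁴)(2.998×10⁸)/(321×10⁻⁹) = 6.188×10⁻¹⁹ J.
Energy delivered: (5.72 W)(936 s) = 5354 J.
Photons incident: 5354 / 6.188×10⁻¹⁹ = 8.652×10²¹, i.e. 8.652×10²¹/6.022×10²³ = 0.01437 mol.
Fraction absorbed: 1 − 10^(−0.295) = 0.4930.
Photons absorbed: 0.4930 × 0.01437 = 0.007084 mol.
Product: Φ × n_abs = 0.724 × 0.007084 = 0.005129 mol.
As a count: 0.005129 × 6.022×10²³ = 3.1×10²¹.

3.1×10²¹ species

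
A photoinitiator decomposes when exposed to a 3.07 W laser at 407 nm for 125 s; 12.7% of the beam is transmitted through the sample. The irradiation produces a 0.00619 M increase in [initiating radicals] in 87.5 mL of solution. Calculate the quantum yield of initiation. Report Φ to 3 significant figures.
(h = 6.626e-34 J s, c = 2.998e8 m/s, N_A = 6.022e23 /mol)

Φ = 0.475

Product: (0.00619 M)(0.0875 L) = 5.416e-4 mol.
Photon energy at 407 nm: hc/λ = (6.626e-34)(2.998e8)/(407e-9) = 4.881e-19 J.
Energy delivered: (3.07 W)(125 s) = 383.8 J.
Photons incident: 383.8 / 4.881e-19 = 7.863e20, i.e. 7.863e20/6.022e23 = 0.001306 mol.
Fraction absorbed: 1 − 12.7/100 = 0.8730.
Photons absorbed: 0.8730 × 0.001306 = 0.001140 mol.
Φ = 5.416e-4 mol / 0.001140 mol photons = 0.475.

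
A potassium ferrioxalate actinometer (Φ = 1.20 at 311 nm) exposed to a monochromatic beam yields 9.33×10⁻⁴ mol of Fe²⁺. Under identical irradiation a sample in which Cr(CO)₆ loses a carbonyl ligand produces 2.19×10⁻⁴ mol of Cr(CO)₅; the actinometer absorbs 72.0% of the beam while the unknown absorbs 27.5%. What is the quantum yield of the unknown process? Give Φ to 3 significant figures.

Φ = 0.737

Photons absorbed by the actinometer: 9.33×10⁻⁴ / 1.20 = 7.775×10⁻⁴ mol.
Incident flux: 7.775×10⁻⁴ / 0.720 = 0.001080 einstein.
Absorbed by unknown: 0.275 × 0.001080 = 2.970×10⁻⁴ mol.
Φ(unknown) = 2.19×10⁻⁴ / 2.970×10⁻⁴ = 0.737.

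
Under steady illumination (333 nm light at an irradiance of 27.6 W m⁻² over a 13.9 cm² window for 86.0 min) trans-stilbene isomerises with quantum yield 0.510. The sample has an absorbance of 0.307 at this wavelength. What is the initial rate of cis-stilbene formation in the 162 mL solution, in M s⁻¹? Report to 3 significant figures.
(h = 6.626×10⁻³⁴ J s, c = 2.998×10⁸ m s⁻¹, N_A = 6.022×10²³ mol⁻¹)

1.70×10⁻⁷ M s⁻¹

Photon energy at 333 nm: hc/λ = (6.626×10⁻³⁴)(2.998×10⁸)/(333×10⁻⁹) = 5.965×10⁻¹⁹ J.
Energy delivered: (27.6 W m⁻²)(13.9×10⁻⁴ m²)(5160 s) = 198.0 J.
Photons incident: 198.0 / 5.965×10⁻¹⁹ = 3.319×10²⁰, i.e. 3.319×10²⁰/6.022×10²³ = 5.511×10⁻⁴ mol.
Fraction absorbed: 1 − 10^(−0.307) = 0.5068.
Photons absorbed: 0.5068 × 5.511×10⁻⁴ = 2.793×10⁻⁴ mol.
Product formed: 0.510 × 2.793×10⁻⁴ = 1.424×10⁻⁴ mol.
Rate: 1.424×10⁻⁴ mol / (5160 s × 0.162 L) = 1.70×10⁻⁷ M s⁻¹.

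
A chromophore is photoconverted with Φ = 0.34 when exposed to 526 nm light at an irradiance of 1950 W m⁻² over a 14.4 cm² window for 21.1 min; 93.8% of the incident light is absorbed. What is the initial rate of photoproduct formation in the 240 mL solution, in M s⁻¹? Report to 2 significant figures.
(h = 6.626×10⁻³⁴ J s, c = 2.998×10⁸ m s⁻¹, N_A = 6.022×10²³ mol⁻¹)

Photon energy at 526 nm: hc/λ = (6.626×10⁻³⁴)(2.998×10⁸)/(526×10⁻⁹) = 3.777×10⁻¹⁹ J.
Energy delivered: (1950 W m⁻²)(14.4×10⁻⁴ m²)(1266 s) = 3555 J.
Photons incident: 3555 / 3.777×10⁻¹⁹ = 9.412×10²¹, i.e. 9.412×10²¹/6.022×10²³ = 0.01563 mol.
Photons absorbed: 0.938 × 0.01563 = 0.01466 mol.
Product formed: 0.34 × 0.01466 = 0.004984 mol.
Rate: 0.004984 mol / (1266 s × 0.24 L) = 1.6×10⁻⁵ M s⁻¹.

1.6×10⁻⁵ M s⁻¹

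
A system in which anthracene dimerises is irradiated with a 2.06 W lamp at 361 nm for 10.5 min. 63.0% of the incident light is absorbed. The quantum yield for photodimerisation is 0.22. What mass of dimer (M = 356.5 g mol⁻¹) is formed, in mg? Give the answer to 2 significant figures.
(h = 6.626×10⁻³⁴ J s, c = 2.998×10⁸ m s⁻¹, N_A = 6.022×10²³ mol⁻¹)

190 mg

Photon energy at 361 nm: hc/λ = (6.626×10⁻³⁴)(2.998×10⁸)/(361×10⁻⁹) = 5.503×10⁻¹⁹ J.
Energy delivered: (2.06 W)(630 s) = 1298 J.
Photons incident: 1298 / 5.503×10⁻¹⁹ = 2.359×10²¹, i.e. 2.359×10²¹/6.022×10²³ = 0.003917 mol.
Photons absorbed: 0.630 × 0.003917 = 0.002468 mol.
Product: Φ × n_abs = 0.22 × 0.002468 = 5.430×10⁻⁴ mol.
Mass: 5.430×10⁻⁴ × 356.5 = 0.1936 g = 190 mg.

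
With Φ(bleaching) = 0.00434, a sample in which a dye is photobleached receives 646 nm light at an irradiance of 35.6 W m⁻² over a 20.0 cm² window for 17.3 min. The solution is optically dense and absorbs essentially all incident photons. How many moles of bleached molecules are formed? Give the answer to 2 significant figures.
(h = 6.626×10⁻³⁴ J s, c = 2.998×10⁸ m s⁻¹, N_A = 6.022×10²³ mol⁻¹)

Photon energy at 646 nm: hc/λ = (6.626×10⁻³⁴)(2.998×10⁸)/(646×10⁻⁹) = 3.075×10⁻¹⁹ J.
Energy delivered: (35.6 W m⁻²)(20.0×10⁻⁴ m²)(1038 s) = 73.91 J.
Photons incident: 73.91 / 3.075×10⁻¹⁹ = 2.404×10²⁰, i.e. 2.404×10²⁰/6.022×10²³ = 3.992×10⁻⁴ mol.
Product: Φ × n_abs = 0.00434 × 3.992×10⁻⁴ = 1.733×10⁻⁶ mol.

1.7×10⁻⁶ mol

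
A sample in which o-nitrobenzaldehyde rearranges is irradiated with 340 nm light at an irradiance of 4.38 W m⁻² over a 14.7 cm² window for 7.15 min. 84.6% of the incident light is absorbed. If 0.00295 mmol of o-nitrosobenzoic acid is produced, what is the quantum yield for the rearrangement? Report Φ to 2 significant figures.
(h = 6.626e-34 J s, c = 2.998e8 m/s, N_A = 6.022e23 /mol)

Φ = 0.44

Product: 0.00295 mmol = 2.95e-6 mol.
Photon energy at 340 nm: hc/λ = (6.626e-34)(2.998e8)/(340e-9) = 5.843e-19 J.
Energy delivered: (4.38 W m⁻²)(14.7e-4 m²)(429 s) = 2.762 J.
Photons incident: 2.762 / 5.843e-19 = 4.727e18, i.e. 4.727e18/6.022e23 = 7.850e-6 mol.
Photons absorbed: 0.846 × 7.850e-6 = 6.641e-6 mol.
Φ = 2.95e-6 mol / 6.641e-6 mol photons = 0.44.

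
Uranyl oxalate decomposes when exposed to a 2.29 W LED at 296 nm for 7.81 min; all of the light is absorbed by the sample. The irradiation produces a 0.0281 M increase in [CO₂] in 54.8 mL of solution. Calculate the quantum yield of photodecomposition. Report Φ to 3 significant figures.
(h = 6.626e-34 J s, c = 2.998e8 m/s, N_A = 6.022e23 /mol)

Product: (0.0281 M)(0.0548 L) = 0.001540 mol.
Photon energy at 296 nm: hc/λ = (6.626e-34)(2.998e8)/(296e-9) = 6.711e-19 J.
Energy delivered: (2.29 W)(468.6 s) = 1073 J.
Photons incident: 1073 / 6.711e-19 = 1.599e21, i.e. 1.599e21/6.022e23 = 0.002655 mol.
Φ = 0.001540 mol / 0.002655 mol photons = 0.580.

Φ = 0.580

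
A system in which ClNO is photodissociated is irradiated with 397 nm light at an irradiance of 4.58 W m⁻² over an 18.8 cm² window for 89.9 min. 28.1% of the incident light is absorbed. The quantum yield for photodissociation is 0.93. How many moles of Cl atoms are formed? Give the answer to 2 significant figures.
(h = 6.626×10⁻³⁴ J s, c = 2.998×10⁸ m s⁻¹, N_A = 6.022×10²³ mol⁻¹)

4.0×10⁻⁵ mol

Photon energy at 397 nm: hc/λ = (6.626×10⁻³⁴)(2.998×10⁸)/(397×10⁻⁹) = 5.004×10⁻¹⁹ J.
Energy delivered: (4.58 W m⁻²)(18.8×10⁻⁴ m²)(5394 s) = 46.44 J.
Photons incident: 46.44 / 5.004×10⁻¹⁹ = 9.281×10¹⁹, i.e. 9.281×10¹⁹/6.022×10²³ = 1.541×10⁻⁴ mol.
Photons absorbed: 0.281 × 1.541×10⁻⁴ = 4.330×10⁻⁵ mol.
Product: Φ × n_abs = 0.93 × 4.330×10⁻⁵ = 4.027×10⁻⁵ mol.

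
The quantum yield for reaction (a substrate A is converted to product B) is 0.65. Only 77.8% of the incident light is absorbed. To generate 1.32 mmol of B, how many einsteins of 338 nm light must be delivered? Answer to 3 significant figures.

Product: 1.32 mmol = 0.00132 mol.
Photons that must be absorbed: 0.00132 / 0.65 = 0.002031 mol.
Incident photons needed: 0.002031 / 0.778 = 0.002611 mol.

0.00261 einstein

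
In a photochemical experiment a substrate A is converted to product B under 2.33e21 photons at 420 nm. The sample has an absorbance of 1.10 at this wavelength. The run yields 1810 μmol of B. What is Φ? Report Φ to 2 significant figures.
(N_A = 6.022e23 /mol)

Φ = 0.51

Product: 1810 μmol = 0.00181 mol.
Moles of photons: 2.33e21 / 6.022e23 = 0.003869 mol.
Fraction absorbed: 1 − 10^(−1.10) = 0.9206.
Photons absorbed: 0.9206 × 0.003869 = 0.003562 mol.
Φ = 0.00181 mol / 0.003562 mol photons = 0.51.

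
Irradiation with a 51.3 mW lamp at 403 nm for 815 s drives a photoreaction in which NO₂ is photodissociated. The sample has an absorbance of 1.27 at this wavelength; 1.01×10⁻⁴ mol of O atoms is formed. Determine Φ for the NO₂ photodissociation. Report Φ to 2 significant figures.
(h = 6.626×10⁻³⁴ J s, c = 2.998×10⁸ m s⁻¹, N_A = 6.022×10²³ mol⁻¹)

Photon energy at 403 nm: hc/λ = (6.626×10⁻³⁴)(2.998×10⁸)/(403×10⁻⁹) = 4.929×10⁻¹⁹ J.
Energy delivered: (51.3 mW)(815 s) = 41.81 J.
Photons incident: 41.81 / 4.929×10⁻¹⁹ = 8.482×10¹⁹, i.e. 8.482×10¹⁹/6.022×10²³ = 1.409×10⁻⁴ mol.
Fraction absorbed: 1 − 10^(−1.27) = 0.9463.
Photons absorbed: 0.9463 × 1.409×10⁻⁴ = 1.333×10⁻⁴ mol.
Φ = 1.01×10⁻⁴ mol / 1.333×10⁻⁴ mol photons = 0.76.

Φ = 0.76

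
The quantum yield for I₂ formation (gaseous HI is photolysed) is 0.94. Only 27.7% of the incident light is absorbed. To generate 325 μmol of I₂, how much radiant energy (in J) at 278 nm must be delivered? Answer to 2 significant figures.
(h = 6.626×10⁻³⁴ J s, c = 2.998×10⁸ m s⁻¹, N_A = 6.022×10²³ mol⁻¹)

540 J

Product: 325 μmol = 3.25×10⁻⁴ mol.
Photons that must be absorbed: 3.25×10⁻⁴ / 0.94 = 3.457×10⁻⁴ mol.
Incident photons needed: 3.457×10⁻⁴ / 0.277 = 0.001248 mol.
Photon energy: hc/λ = 7.146×10⁻¹⁹ J; per mole, 4.303×10⁵ J mol⁻¹.
Energy required: 0.001248 × 4.303×10⁵ = 540 J.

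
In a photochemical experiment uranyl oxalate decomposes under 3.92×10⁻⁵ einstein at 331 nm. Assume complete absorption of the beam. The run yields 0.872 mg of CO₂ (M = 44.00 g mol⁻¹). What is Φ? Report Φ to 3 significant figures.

Φ = 0.506

Product: 0.872 mg / 44.00 g mol⁻¹ = 1.982×10⁻⁵ mol.
Φ = 1.982×10⁻⁵ mol / 3.92×10⁻⁵ mol photons = 0.506.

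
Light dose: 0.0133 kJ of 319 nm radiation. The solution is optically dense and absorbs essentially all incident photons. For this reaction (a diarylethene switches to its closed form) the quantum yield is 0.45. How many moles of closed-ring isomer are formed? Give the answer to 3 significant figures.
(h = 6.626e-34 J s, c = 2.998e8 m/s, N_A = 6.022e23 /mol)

Photon energy at 319 nm: hc/λ = (6.626e-34)(2.998e8)/(319e-9) = 6.227e-19 J.
Incident energy: 0.0133 kJ = 13.3 J.
Photons incident: 13.3 / 6.227e-19 = 2.136e19, i.e. 2.136e19/6.022e23 = 3.547e-5 mol.
Product: Φ × n_abs = 0.45 × 3.547e-5 = 1.596e-5 mol.

1.60e-5 mol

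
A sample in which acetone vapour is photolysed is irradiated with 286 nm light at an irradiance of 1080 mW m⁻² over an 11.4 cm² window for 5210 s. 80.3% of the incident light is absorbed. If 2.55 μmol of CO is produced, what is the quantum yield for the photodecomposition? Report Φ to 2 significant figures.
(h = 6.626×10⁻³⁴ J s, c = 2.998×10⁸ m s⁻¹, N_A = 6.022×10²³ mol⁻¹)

Product: 2.55 μmol = 2.55×10⁻⁶ mol.
Photon energy at 286 nm: hc/λ = (6.626×10⁻³⁴)(2.998×10⁸)/(286×10⁻⁹) = 6.946×10⁻¹⁹ J.
Energy delivered: (1080 mW m⁻²)(11.4×10⁻⁴ m²)(5210 s) = 6.415 J.
Photons incident: 6.415 / 6.946×10⁻¹⁹ = 9.236×10¹⁸, i.e. 9.236×10¹⁸/6.022×10²³ = 1.534×10⁻⁵ mol.
Photons absorbed: 0.803 × 1.534×10⁻⁵ = 1.232×10⁻⁵ mol.
Φ = 2.55×10⁻⁶ mol / 1.232×10⁻⁵ mol photons = 0.21.

Φ = 0.21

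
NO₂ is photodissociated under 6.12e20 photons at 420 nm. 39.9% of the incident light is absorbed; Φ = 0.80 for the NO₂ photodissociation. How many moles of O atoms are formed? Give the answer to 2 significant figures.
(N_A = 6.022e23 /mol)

3.2e-4 mol

Moles of photons: 6.12e20 / 6.022e23 = 0.001016 mol.
Photons absorbed: 0.399 × 0.001016 = 4.054e-4 mol.
Product: Φ × n_abs = 0.80 × 4.054e-4 = 3.243e-4 mol.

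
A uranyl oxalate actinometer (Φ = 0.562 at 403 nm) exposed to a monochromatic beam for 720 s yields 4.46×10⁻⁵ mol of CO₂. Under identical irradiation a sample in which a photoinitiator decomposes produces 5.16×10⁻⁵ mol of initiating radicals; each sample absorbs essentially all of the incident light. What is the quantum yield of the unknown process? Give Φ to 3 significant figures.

Φ = 0.650

Photons absorbed by the actinometer: 4.46×10⁻⁵ / 0.562 = 7.936×10⁻⁵ mol.
Φ(unknown) = 5.16×10⁻⁵ / 7.936×10⁻⁵ = 0.650.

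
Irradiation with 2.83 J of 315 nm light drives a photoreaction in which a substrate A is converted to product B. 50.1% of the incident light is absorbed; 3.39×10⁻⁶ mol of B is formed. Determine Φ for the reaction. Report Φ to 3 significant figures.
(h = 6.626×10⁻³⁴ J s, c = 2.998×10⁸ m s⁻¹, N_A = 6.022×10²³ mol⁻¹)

Photon energy at 315 nm: hc/λ = (6.626×10⁻³⁴)(2.998×10⁸)/(315×10⁻⁹) = 6.306×10⁻¹⁹ J.
Photons incident: 2.83 / 6.306×10⁻¹⁹ = 4.488×10¹⁸, i.e. 4.488×10¹⁸/6.022×10²³ = 7.453×10⁻⁶ mol.
Photons absorbed: 0.501 × 7.453×10⁻⁶ = 3.734×10⁻⁶ mol.
Φ = 3.39×10⁻⁶ mol / 3.734×10⁻⁶ mol photons = 0.908.

Φ = 0.908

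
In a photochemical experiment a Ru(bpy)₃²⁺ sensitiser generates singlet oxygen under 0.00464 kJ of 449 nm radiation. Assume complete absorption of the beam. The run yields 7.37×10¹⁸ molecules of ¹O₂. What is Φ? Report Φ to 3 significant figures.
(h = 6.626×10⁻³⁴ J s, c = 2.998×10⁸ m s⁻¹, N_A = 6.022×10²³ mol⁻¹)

Φ = 0.703

Product: 7.37×10¹⁸ / 6.022×10²³ = 1.224×10⁻⁵ mol.
Photon energy at 449 nm: hc/λ = (6.626×10⁻³⁴)(2.998×10⁸)/(449×10⁻⁹) = 4.424×10⁻¹⁹ J.
Incident energy: 0.00464 kJ = 4.64 J.
Photons incident: 4.64 / 4.424×10⁻¹⁹ = 1.049×10¹⁹, i.e. 1.049×10¹⁹/6.022×10²³ = 1.742×10⁻⁵ mol.
Φ = 1.224×10⁻⁵ mol / 1.742×10⁻⁵ mol photons = 0.703.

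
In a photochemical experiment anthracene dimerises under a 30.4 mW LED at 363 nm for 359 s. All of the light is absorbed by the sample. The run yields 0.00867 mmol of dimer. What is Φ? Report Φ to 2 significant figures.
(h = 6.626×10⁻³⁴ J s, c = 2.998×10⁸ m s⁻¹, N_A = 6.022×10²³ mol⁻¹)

Φ = 0.26

Product: 0.00867 mmol = 8.67×10⁻⁶ mol.
Photon energy at 363 nm: hc/λ = (6.626×10⁻³⁴)(2.998×10⁸)/(363×10⁻⁹) = 5.472×10⁻¹⁹ J.
Energy delivered: (30.4 mW)(359 s) = 10.91 J.
Photons incident: 10.91 / 5.472×10⁻¹⁹ = 1.994×10¹⁹, i.e. 1.994×10¹⁹/6.022×10²³ = 3.311×10⁻⁵ mol.
Φ = 8.67×10⁻⁶ mol / 3.311×10⁻⁵ mol photons = 0.26.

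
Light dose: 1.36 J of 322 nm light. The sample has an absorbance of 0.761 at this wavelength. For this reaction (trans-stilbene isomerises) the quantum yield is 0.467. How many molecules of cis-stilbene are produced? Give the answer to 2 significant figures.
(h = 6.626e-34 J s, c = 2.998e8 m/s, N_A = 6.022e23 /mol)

8.5e17 molecules

Photon energy at 322 nm: hc/λ = (6.626e-34)(2.998e8)/(322e-9) = 6.169e-19 J.
Photons incident: 1.36 / 6.169e-19 = 2.205e18, i.e. 2.205e18/6.022e23 = 3.662e-6 mol.
Fraction absorbed: 1 − 10^(−0.761) = 0.8266.
Photons absorbed: 0.8266 × 3.662e-6 = 3.027e-6 mol.
Product: Φ × n_abs = 0.467 × 3.027e-6 = 1.414e-6 mol.
As a count: 1.414e-6 × 6.022e23 = 8.5e17.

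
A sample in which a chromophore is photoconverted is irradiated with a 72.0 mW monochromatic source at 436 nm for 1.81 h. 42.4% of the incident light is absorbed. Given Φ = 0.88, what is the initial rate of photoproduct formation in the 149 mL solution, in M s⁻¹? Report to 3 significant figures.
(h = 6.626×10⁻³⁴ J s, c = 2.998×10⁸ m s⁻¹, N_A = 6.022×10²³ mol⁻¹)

Photon energy at 436 nm: hc/λ = (6.626×10⁻³⁴)(2.998×10⁸)/(436×10⁻⁹) = 4.556×10⁻¹⁹ J.
Energy delivered: (72.0 mW)(6516 s) = 469.2 J.
Photons incident: 469.2 / 4.556×10⁻¹⁹ = 1.030×10²¹, i.e. 1.030×10²¹/6.022×10²³ = 0.001710 mol.
Photons absorbed: 0.424 × 0.001710 = 7.250×10⁻⁴ mol.
Product formed: 0.88 × 7.250×10⁻⁴ = 6.380×10⁻⁴ mol.
Rate: 6.380×10⁻⁴ mol / (6516 s × 0.149 L) = 6.57×10⁻⁷ M s⁻¹.

6.57×10⁻⁷ M s⁻¹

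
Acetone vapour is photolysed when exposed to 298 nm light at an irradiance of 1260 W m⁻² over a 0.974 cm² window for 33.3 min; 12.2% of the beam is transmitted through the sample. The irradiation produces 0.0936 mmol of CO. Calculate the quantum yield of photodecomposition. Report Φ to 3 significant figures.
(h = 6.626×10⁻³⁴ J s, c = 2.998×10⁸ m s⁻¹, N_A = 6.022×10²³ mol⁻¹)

Product: 0.0936 mmol = 9.36×10⁻⁵ mol.
Photon energy at 298 nm: hc/λ = (6.626×10⁻³⁴)(2.998×10⁸)/(298×10⁻⁹) = 6.666×10⁻¹⁹ J.
Energy delivered: (1260 W m⁻²)(0.974×10⁻⁴ m²)(1998 s) = 245.2 J.
Photons incident: 245.2 / 6.666×10⁻¹⁹ = 3.678×10²⁰, i.e. 3.678×10²⁰/6.022×10²³ = 6.108×10⁻⁴ mol.
Fraction absorbed: 1 − 12.2/100 = 0.8780.
Photons absorbed: 0.8780 × 6.108×10⁻⁴ = 5.363×10⁻⁴ mol.
Φ = 9.36×10⁻⁵ mol / 5.363×10⁻⁴ mol photons = 0.175.

Φ = 0.175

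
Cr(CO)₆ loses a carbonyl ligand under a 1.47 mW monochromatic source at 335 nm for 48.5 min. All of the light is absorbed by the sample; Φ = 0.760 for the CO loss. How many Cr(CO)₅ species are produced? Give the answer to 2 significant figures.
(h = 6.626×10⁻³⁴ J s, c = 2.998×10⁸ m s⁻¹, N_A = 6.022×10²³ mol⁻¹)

5.5×10¹⁸ species

Photon energy at 335 nm: hc/λ = (6.626×10⁻³⁴)(2.998×10⁸)/(335×10⁻⁹) = 5.930×10⁻¹⁹ J.
Energy delivered: (1.47 mW)(2910 s) = 4.278 J.
Photons incident: 4.278 / 5.930×10⁻¹⁹ = 7.214×10¹⁸, i.e. 7.214×10¹⁸/6.022×10²³ = 1.198×10⁻⁵ mol.
Product: Φ × n_abs = 0.760 × 1.198×10⁻⁵ = 9.105×10⁻⁶ mol.
As a count: 9.105×10⁻⁶ × 6.022×10²³ = 5.5×10¹⁸.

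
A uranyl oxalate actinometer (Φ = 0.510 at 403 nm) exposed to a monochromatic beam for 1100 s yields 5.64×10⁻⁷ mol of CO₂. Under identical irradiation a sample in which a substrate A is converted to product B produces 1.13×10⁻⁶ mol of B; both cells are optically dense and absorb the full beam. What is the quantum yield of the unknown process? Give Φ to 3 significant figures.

Φ = 1.02

Photons absorbed by the actinometer: 5.64×10⁻⁷ / 0.510 = 1.106×10⁻⁶ mol.
Φ(unknown) = 1.13×10⁻⁶ / 1.106×10⁻⁶ = 1.02.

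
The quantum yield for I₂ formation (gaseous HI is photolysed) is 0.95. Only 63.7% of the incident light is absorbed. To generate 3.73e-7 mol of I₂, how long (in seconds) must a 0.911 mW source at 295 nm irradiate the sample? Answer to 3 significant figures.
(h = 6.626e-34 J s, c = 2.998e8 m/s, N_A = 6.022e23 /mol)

Photons that must be absorbed: 3.73e-7 / 0.95 = 3.926e-7 mol.
Incident photons needed: 3.926e-7 / 0.637 = 6.163e-7 mol.
Photon energy: hc/λ = 6.734e-19 J; per mole, 4.055e5 J mol⁻¹.
Energy required: 6.163e-7 × 4.055e5 = 0.2499 J.
Time: 0.2499 J / 0.000911 W = 274 s.

t ≈ 274 s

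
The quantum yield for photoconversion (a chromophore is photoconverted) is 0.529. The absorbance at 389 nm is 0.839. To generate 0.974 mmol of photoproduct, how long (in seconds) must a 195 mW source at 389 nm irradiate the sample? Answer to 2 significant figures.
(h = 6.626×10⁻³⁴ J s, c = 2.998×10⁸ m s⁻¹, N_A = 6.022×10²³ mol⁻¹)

Product: 0.974 mmol = 9.74×10⁻⁴ mol.
Photons that must be absorbed: 9.74×10⁻⁴ / 0.529 = 0.001841 mol.
Fraction absorbed: 1 − 10^(−0.839) = 0.8551.
Incident photons needed: 0.001841 / 0.8551 = 0.002153 mol.
Photon energy: hc/λ = 5.107×10⁻¹⁹ J; per mole, 3.075×10⁵ J mol⁻¹.
Energy required: 0.002153 × 3.075×10⁵ = 662.0 J.
Time: 662.0 J / 0.195 W = 3400 s.

t ≈ 3400 s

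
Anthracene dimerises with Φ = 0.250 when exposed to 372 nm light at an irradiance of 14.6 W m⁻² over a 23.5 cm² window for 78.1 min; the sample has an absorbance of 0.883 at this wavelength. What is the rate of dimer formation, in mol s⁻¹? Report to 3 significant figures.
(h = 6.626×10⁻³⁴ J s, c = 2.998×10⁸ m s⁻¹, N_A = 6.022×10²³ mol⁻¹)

2.32×10⁻⁸ mol s⁻¹

Photon energy at 372 nm: hc/λ = (6.626×10⁻³⁴)(2.998×10⁸)/(372×10⁻⁹) = 5.340×10⁻¹⁹ J.
Energy delivered: (14.6 W m⁻²)(23.5×10⁻⁴ m²)(4686 s) = 160.8 J.
Photons incident: 160.8 / 5.340×10⁻¹⁹ = 3.011×10²⁰, i.e. 3.011×10²⁰/6.022×10²³ = 5.000×10⁻⁴ mol.
Fraction absorbed: 1 − 10^(−0.883) = 0.8691.
Photons absorbed: 0.8691 × 5.000×10⁻⁴ = 4.346×10⁻⁴ mol.
Product formed: 0.250 × 4.346×10⁻⁴ = 1.087×10⁻⁴ mol.
Rate: 1.087×10⁻⁴ / 4686 s = 2.32×10⁻⁸ mol s⁻¹.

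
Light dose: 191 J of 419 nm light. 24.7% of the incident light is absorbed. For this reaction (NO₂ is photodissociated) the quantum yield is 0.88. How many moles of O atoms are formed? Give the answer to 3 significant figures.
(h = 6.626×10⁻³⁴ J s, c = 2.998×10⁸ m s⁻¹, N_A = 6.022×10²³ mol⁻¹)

Photon energy at 419 nm: hc/λ = (6.626×10⁻³⁴)(2.998×10⁸)/(419×10⁻⁹) = 4.741×10⁻¹⁹ J.
Photons incident: 191 / 4.741×10⁻¹⁹ = 4.029×10²⁰, i.e. 4.029×10²⁰/6.022×10²³ = 6.690×10⁻⁴ mol.
Photons absorbed: 0.247 × 6.690×10⁻⁴ = 1.652×10⁻⁴ mol.
Product: Φ × n_abs = 0.88 × 1.652×10⁻⁴ = 1.454×10⁻⁴ mol.

1.45×10⁻⁴ mol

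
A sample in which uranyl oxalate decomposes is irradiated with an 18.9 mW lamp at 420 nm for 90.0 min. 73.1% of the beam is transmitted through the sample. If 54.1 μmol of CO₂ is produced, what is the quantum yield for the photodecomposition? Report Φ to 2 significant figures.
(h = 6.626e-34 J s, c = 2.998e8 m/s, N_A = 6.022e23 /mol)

Φ = 0.56

Product: 54.1 μmol = 5.41e-5 mol.
Photon energy at 420 nm: hc/λ = (6.626e-34)(2.998e8)/(420e-9) = 4.730e-19 J.
Energy delivered: (18.9 mW)(5400 s) = 102.1 J.
Photons incident: 102.1 / 4.730e-19 = 2.159e20, i.e. 2.159e20/6.022e23 = 3.585e-4 mol.
Fraction absorbed: 1 − 73.1/100 = 0.2690.
Photons absorbed: 0.2690 × 3.585e-4 = 9.644e-5 mol.
Φ = 5.41e-5 mol / 9.644e-5 mol photons = 0.56.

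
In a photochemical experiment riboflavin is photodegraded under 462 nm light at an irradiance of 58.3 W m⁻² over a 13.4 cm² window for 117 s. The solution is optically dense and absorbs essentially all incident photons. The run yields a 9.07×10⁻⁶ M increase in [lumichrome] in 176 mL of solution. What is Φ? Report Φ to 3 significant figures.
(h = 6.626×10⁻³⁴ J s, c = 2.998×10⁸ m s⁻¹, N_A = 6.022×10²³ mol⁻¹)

Product: (9.07×10⁻⁶ M)(0.176 L) = 1.596×10⁻⁶ mol.
Photon energy at 462 nm: hc/λ = (6.626×10⁻³⁴)(2.998×10⁸)/(462×10⁻⁹) = 4.300×10⁻¹⁹ J.
Energy delivered: (58.3 W m⁻²)(13.4×10⁻⁴ m²)(117 s) = 9.140 J.
Photons incident: 9.140 / 4.300×10⁻¹⁹ = 2.126×10¹⁹, i.e. 2.126×10¹⁹/6.022×10²³ = 3.530×10⁻⁵ mol.
Φ = 1.596×10⁻⁶ mol / 3.530×10⁻⁵ mol photons = 0.0452.

Φ = 0.0452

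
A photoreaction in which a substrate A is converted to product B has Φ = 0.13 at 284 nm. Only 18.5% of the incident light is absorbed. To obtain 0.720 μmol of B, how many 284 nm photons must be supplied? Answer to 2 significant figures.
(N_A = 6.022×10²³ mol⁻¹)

Product: 0.720 μmol = 7.20×10⁻⁷ mol.
Photons that must be absorbed: 7.20×10⁻⁷ / 0.13 = 5.538×10⁻⁶ mol.
Incident photons needed: 5.538×10⁻⁶ / 0.185 = 2.994×10⁻⁵ mol.
Photon count: 2.994×10⁻⁵ × 6.022×10²³ = 1.8×10¹⁹.

1.8×10¹⁹ photons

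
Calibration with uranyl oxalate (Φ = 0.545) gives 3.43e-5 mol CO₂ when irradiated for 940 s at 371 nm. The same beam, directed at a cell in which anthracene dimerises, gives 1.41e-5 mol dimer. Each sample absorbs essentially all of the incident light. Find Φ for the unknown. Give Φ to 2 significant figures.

Photons absorbed by the actinometer: 3.43e-5 / 0.545 = 6.294e-5 mol.
Φ(unknown) = 1.41e-5 / 6.294e-5 = 0.22.

Φ = 0.22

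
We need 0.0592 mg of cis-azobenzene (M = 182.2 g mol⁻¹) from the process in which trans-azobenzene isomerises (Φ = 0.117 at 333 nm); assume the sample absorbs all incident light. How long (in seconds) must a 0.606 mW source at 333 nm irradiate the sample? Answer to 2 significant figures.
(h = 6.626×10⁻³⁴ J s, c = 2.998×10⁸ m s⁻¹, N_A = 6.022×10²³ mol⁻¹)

t ≈ 1600 s

Product: 0.0592 mg / 182.2 g mol⁻¹ = 3.249×10⁻⁷ mol.
Photons that must be absorbed: 3.249×10⁻⁷ / 0.117 = 2.777×10⁻⁶ mol.
Photon energy: hc/λ = 5.965×10⁻¹⁹ J; per mole, 3.592×10⁵ J mol⁻¹.
Energy required: 2.777×10⁻⁶ × 3.592×10⁵ = 0.9975 J.
Time: 0.9975 J / 0.000606 W = 1600 s.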